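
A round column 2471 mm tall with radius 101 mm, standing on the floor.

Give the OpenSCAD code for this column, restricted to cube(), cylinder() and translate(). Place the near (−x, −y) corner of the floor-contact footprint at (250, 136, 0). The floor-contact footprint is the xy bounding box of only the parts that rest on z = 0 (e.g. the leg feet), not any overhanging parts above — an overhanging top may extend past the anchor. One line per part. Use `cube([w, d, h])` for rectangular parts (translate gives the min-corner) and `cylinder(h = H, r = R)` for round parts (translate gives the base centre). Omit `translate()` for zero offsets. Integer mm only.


translate([351, 237, 0]) cylinder(h = 2471, r = 101);


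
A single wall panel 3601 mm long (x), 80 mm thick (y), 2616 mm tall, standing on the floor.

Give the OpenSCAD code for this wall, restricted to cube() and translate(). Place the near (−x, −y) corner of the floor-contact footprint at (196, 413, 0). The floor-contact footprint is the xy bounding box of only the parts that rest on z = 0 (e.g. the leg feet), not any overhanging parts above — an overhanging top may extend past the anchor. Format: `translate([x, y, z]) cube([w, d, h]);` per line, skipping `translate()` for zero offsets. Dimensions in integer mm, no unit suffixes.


translate([196, 413, 0]) cube([3601, 80, 2616]);


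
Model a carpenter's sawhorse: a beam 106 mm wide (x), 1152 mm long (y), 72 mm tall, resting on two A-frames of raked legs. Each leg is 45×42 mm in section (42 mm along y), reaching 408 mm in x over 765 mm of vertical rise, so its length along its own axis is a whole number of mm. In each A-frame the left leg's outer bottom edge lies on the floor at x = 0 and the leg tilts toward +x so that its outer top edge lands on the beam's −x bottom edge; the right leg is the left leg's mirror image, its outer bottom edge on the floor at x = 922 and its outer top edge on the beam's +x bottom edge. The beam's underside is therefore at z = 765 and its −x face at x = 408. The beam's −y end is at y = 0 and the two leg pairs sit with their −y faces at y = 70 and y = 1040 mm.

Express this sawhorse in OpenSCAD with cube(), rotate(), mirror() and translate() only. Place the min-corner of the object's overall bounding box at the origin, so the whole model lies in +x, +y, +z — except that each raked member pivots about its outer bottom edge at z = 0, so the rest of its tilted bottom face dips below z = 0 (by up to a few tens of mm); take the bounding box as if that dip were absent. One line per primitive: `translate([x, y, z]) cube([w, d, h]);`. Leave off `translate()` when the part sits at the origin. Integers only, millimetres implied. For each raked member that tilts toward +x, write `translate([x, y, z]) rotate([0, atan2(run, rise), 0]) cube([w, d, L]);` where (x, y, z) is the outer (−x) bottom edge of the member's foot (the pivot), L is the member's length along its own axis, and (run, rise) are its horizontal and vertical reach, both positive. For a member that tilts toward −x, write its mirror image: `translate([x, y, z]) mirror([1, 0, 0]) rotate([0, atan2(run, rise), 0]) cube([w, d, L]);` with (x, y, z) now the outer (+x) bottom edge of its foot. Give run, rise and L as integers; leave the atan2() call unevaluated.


translate([408, 0, 765]) cube([106, 1152, 72]);
translate([0, 70, 0]) rotate([0, atan2(408, 765), 0]) cube([45, 42, 867]);
translate([922, 70, 0]) mirror([1, 0, 0]) rotate([0, atan2(408, 765), 0]) cube([45, 42, 867]);
translate([0, 1040, 0]) rotate([0, atan2(408, 765), 0]) cube([45, 42, 867]);
translate([922, 1040, 0]) mirror([1, 0, 0]) rotate([0, atan2(408, 765), 0]) cube([45, 42, 867]);


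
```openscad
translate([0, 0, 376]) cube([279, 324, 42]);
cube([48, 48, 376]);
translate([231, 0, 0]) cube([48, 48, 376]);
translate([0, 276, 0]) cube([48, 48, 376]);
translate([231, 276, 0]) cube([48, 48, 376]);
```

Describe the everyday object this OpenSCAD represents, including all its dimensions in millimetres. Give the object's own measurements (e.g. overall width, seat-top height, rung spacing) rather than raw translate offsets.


A four-legged stool. The seat is a 279×324×42 mm slab whose top surface is at z = 418 mm; four square legs, each 48×48 mm in cross-section, run from the floor (z = 0) to the underside of the seat, each flush with a corner of the seat.


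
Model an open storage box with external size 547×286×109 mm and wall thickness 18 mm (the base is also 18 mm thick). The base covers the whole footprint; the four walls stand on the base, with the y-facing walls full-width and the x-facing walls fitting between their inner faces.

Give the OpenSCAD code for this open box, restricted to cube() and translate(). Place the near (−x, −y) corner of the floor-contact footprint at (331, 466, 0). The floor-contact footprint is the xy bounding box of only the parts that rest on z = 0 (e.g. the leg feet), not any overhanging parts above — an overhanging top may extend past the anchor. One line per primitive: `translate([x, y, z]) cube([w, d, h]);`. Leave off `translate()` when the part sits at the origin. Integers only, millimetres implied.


translate([331, 466, 0]) cube([547, 286, 18]);
translate([331, 466, 18]) cube([547, 18, 91]);
translate([331, 734, 18]) cube([547, 18, 91]);
translate([331, 484, 18]) cube([18, 250, 91]);
translate([860, 484, 18]) cube([18, 250, 91]);


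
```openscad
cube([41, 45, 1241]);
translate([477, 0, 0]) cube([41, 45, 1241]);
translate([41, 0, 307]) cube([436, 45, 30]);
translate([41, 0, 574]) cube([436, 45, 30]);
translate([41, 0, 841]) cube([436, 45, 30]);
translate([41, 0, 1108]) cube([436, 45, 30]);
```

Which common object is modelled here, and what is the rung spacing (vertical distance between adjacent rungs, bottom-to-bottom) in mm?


A ladder. The rung spacing is 267 mm.

Two tall 41×45 posts with 4 short bars between them — a ladder. Adjacent rungs sit at z = 307 and z = 574, so the spacing is 574 − 307 = 267 mm.


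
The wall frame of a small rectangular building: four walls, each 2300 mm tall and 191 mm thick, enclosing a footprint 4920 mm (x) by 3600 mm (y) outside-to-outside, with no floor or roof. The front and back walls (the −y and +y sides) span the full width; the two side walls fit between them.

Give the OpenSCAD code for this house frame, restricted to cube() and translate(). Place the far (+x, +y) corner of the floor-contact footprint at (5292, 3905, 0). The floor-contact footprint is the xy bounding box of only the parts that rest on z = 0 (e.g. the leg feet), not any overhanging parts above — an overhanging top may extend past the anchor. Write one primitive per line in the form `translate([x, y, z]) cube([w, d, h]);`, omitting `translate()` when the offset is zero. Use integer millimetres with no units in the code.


translate([372, 305, 0]) cube([4920, 191, 2300]);
translate([372, 3714, 0]) cube([4920, 191, 2300]);
translate([372, 496, 0]) cube([191, 3218, 2300]);
translate([5101, 496, 0]) cube([191, 3218, 2300]);


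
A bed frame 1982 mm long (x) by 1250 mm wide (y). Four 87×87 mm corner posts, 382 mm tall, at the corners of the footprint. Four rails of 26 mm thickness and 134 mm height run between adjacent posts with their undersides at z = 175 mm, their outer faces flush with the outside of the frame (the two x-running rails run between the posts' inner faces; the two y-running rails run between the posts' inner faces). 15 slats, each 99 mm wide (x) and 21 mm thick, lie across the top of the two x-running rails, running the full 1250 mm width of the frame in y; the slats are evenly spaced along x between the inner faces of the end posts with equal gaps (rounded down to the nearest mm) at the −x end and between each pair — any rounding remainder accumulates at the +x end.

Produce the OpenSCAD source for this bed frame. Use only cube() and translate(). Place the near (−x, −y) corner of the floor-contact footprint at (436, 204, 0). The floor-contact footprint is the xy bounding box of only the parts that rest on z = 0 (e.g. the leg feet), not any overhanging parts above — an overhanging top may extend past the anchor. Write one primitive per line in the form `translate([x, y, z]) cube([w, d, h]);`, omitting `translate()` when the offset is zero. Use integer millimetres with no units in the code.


translate([436, 204, 0]) cube([87, 87, 382]);
translate([436, 1367, 0]) cube([87, 87, 382]);
translate([2331, 204, 0]) cube([87, 87, 382]);
translate([2331, 1367, 0]) cube([87, 87, 382]);
translate([523, 204, 175]) cube([1808, 26, 134]);
translate([523, 1428, 175]) cube([1808, 26, 134]);
translate([436, 291, 175]) cube([26, 1076, 134]);
translate([2392, 291, 175]) cube([26, 1076, 134]);
translate([543, 204, 309]) cube([99, 1250, 21]);
translate([662, 204, 309]) cube([99, 1250, 21]);
translate([781, 204, 309]) cube([99, 1250, 21]);
translate([900, 204, 309]) cube([99, 1250, 21]);
translate([1019, 204, 309]) cube([99, 1250, 21]);
translate([1138, 204, 309]) cube([99, 1250, 21]);
translate([1257, 204, 309]) cube([99, 1250, 21]);
translate([1376, 204, 309]) cube([99, 1250, 21]);
translate([1495, 204, 309]) cube([99, 1250, 21]);
translate([1614, 204, 309]) cube([99, 1250, 21]);
translate([1733, 204, 309]) cube([99, 1250, 21]);
translate([1852, 204, 309]) cube([99, 1250, 21]);
translate([1971, 204, 309]) cube([99, 1250, 21]);
translate([2090, 204, 309]) cube([99, 1250, 21]);
translate([2209, 204, 309]) cube([99, 1250, 21]);


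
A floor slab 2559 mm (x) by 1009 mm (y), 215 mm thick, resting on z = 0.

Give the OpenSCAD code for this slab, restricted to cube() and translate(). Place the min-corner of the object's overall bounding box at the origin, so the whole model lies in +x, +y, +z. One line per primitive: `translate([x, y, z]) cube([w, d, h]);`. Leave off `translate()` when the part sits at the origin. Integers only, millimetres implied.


cube([2559, 1009, 215]);


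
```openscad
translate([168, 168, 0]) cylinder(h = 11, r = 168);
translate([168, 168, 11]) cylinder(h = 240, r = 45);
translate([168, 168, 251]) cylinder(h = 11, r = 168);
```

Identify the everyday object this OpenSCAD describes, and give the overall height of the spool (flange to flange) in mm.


A spool. The overall height is 262 mm.

Three coaxial cylinders, large–small–large — a spool. Two 11 mm flanges and a 240 mm core give 11 + 240 + 11 = 262 mm.


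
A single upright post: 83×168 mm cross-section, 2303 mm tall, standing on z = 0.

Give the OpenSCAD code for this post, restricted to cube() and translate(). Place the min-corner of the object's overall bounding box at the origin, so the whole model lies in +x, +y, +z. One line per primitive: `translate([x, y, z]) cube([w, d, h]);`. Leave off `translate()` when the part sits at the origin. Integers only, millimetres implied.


cube([83, 168, 2303]);


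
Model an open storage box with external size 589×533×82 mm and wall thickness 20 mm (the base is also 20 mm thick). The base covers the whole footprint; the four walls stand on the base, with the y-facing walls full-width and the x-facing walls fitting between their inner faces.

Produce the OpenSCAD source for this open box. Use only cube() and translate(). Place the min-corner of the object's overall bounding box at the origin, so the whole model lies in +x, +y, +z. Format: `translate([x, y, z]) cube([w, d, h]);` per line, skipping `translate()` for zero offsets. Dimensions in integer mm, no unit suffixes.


cube([589, 533, 20]);
translate([0, 0, 20]) cube([589, 20, 62]);
translate([0, 513, 20]) cube([589, 20, 62]);
translate([0, 20, 20]) cube([20, 493, 62]);
translate([569, 20, 20]) cube([20, 493, 62]);


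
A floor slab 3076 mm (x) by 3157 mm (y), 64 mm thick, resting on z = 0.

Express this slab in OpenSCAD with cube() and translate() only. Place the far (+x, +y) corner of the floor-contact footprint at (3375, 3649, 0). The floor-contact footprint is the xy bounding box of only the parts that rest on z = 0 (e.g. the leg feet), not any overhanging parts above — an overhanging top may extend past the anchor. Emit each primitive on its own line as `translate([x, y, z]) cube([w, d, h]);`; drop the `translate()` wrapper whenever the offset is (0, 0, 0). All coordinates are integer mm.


translate([299, 492, 0]) cube([3076, 3157, 64]);


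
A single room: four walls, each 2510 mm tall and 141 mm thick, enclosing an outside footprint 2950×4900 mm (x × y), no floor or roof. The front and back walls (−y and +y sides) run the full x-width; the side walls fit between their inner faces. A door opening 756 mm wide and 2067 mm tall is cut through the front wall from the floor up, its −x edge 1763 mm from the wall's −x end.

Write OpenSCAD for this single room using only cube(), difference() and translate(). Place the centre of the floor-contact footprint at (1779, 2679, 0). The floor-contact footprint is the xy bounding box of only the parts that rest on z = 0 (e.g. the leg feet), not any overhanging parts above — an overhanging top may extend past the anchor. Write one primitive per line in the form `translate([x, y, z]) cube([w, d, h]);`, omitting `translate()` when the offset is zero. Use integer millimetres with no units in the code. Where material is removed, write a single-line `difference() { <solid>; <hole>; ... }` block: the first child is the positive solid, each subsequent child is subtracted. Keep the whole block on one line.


difference() { translate([304, 229, 0]) cube([2950, 141, 2510]); translate([2067, 229, 0]) cube([756, 141, 2067]); }
translate([304, 4988, 0]) cube([2950, 141, 2510]);
translate([304, 370, 0]) cube([141, 4618, 2510]);
translate([3113, 370, 0]) cube([141, 4618, 2510]);


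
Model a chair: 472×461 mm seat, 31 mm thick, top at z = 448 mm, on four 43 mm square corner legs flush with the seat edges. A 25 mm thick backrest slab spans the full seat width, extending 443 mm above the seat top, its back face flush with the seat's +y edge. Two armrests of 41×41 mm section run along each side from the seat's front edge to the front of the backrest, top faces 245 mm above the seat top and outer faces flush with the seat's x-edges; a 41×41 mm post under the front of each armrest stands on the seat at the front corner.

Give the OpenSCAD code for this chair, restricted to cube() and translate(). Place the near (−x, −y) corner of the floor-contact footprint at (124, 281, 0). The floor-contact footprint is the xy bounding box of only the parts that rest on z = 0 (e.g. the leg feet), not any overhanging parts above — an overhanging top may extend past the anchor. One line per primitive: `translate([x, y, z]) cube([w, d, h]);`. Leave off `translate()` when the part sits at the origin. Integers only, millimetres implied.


translate([124, 281, 417]) cube([472, 461, 31]);
translate([124, 281, 0]) cube([43, 43, 417]);
translate([553, 281, 0]) cube([43, 43, 417]);
translate([124, 699, 0]) cube([43, 43, 417]);
translate([553, 699, 0]) cube([43, 43, 417]);
translate([124, 717, 448]) cube([472, 25, 443]);
translate([124, 281, 652]) cube([41, 436, 41]);
translate([555, 281, 652]) cube([41, 436, 41]);
translate([124, 281, 448]) cube([41, 41, 204]);
translate([555, 281, 448]) cube([41, 41, 204]);


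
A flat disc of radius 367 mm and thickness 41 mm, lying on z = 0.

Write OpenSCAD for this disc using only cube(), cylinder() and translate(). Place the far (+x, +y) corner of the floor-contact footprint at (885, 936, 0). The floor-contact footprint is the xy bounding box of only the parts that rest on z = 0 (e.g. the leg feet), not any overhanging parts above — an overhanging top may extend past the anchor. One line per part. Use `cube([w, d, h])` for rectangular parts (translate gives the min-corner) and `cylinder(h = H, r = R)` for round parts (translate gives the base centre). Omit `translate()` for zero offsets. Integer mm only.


translate([518, 569, 0]) cylinder(h = 41, r = 367);


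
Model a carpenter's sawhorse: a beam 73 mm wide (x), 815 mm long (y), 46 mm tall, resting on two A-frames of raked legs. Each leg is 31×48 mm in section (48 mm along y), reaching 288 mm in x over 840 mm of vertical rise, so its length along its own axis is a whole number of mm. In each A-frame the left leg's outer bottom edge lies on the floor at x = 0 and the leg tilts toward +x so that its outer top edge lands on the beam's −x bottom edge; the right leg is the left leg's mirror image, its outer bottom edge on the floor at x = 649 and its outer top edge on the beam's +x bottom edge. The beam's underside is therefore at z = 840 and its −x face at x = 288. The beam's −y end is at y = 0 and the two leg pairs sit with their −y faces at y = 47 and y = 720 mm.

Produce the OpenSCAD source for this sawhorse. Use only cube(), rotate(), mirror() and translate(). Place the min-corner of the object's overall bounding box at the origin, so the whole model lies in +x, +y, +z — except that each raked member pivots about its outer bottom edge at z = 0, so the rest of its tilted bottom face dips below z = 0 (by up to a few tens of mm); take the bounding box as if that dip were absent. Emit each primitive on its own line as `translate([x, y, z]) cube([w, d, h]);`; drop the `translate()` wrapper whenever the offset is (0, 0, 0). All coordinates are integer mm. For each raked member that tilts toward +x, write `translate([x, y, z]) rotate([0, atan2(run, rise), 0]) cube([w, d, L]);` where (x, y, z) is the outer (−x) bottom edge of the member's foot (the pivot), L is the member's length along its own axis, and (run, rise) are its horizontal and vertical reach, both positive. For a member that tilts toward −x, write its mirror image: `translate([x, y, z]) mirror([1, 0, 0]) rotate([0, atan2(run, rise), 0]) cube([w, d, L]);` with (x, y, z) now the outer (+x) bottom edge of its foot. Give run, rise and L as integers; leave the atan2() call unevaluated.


translate([288, 0, 840]) cube([73, 815, 46]);
translate([0, 47, 0]) rotate([0, atan2(288, 840), 0]) cube([31, 48, 888]);
translate([649, 47, 0]) mirror([1, 0, 0]) rotate([0, atan2(288, 840), 0]) cube([31, 48, 888]);
translate([0, 720, 0]) rotate([0, atan2(288, 840), 0]) cube([31, 48, 888]);
translate([649, 720, 0]) mirror([1, 0, 0]) rotate([0, atan2(288, 840), 0]) cube([31, 48, 888]);


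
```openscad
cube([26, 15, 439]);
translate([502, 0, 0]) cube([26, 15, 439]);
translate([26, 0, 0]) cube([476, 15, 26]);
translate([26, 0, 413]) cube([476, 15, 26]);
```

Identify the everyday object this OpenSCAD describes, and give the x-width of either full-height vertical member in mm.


A picture frame. The border width is 26 mm.

Four thin pieces enclosing a rectangular opening — a picture frame. The two full-height stiles are 439 mm tall; the top rail sits at z = 413 and is 26 mm tall, so the border above the opening is 439 − 413 = 26 mm, matching the stile x-width.


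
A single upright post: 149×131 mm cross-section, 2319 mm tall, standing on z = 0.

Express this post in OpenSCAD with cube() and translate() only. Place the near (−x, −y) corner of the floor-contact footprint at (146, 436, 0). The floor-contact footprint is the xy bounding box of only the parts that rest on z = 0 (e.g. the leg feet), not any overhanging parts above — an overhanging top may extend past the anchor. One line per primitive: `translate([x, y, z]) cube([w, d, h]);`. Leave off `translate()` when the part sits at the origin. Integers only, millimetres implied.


translate([146, 436, 0]) cube([149, 131, 2319]);


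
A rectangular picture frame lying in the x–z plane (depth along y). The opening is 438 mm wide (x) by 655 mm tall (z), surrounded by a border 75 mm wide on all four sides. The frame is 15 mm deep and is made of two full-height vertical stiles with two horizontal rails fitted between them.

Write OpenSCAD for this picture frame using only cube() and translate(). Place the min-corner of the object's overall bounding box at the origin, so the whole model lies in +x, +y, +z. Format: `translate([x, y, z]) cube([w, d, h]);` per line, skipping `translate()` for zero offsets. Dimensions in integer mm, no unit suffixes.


cube([75, 15, 805]);
translate([513, 0, 0]) cube([75, 15, 805]);
translate([75, 0, 0]) cube([438, 15, 75]);
translate([75, 0, 730]) cube([438, 15, 75]);


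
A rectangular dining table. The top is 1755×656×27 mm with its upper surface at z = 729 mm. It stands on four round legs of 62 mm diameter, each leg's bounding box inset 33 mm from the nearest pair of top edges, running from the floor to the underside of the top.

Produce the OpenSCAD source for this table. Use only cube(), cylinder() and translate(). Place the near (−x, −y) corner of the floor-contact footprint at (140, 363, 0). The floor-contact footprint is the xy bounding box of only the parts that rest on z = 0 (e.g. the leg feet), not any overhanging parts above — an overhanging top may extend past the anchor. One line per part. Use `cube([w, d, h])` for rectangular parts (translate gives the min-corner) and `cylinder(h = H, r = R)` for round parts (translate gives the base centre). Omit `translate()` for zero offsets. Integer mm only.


translate([107, 330, 702]) cube([1755, 656, 27]);
translate([171, 394, 0]) cylinder(h = 702, r = 31);
translate([1798, 394, 0]) cylinder(h = 702, r = 31);
translate([171, 922, 0]) cylinder(h = 702, r = 31);
translate([1798, 922, 0]) cylinder(h = 702, r = 31);


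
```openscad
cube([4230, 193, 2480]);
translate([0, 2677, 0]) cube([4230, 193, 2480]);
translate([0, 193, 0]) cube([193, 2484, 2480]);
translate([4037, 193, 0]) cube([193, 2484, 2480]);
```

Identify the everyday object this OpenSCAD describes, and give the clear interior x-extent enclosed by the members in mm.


A house (or room) frame. The interior width is 3844 mm.

Four 2480 mm walls enclosing a rectangle with no floor or roof — a room or house frame. Outside width is 4230 mm and wall thickness is 193 mm, so the interior width is 4230 − 2 × 193 = 3844 mm.


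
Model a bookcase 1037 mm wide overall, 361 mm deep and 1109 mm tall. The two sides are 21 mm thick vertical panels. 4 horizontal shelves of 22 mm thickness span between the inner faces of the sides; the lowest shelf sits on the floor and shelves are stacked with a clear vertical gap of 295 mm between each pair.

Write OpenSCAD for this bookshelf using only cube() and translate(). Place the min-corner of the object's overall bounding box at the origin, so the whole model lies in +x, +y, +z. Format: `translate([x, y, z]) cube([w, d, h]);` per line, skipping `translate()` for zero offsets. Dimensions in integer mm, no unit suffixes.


cube([21, 361, 1109]);
translate([1016, 0, 0]) cube([21, 361, 1109]);
translate([21, 0, 0]) cube([995, 361, 22]);
translate([21, 0, 317]) cube([995, 361, 22]);
translate([21, 0, 634]) cube([995, 361, 22]);
translate([21, 0, 951]) cube([995, 361, 22]);


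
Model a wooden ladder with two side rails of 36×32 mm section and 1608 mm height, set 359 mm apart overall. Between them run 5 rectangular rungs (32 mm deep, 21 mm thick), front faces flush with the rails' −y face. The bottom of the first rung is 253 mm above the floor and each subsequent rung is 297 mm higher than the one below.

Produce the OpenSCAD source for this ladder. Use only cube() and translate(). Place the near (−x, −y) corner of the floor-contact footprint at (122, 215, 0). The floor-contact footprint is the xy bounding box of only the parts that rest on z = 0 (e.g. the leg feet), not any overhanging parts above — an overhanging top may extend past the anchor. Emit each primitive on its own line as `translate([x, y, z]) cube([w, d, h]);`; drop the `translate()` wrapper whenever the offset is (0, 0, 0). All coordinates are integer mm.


translate([122, 215, 0]) cube([36, 32, 1608]);
translate([445, 215, 0]) cube([36, 32, 1608]);
translate([158, 215, 253]) cube([287, 32, 21]);
translate([158, 215, 550]) cube([287, 32, 21]);
translate([158, 215, 847]) cube([287, 32, 21]);
translate([158, 215, 1144]) cube([287, 32, 21]);
translate([158, 215, 1441]) cube([287, 32, 21]);


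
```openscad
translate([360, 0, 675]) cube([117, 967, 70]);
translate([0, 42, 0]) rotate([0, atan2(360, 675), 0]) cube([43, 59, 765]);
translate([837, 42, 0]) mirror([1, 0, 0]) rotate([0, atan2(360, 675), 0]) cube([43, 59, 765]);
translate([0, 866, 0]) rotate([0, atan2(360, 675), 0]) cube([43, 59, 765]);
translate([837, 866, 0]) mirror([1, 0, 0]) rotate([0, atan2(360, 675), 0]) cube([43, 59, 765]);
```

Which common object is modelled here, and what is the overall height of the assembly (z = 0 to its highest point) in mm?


A sawhorse. The overall height is 745 mm.

A beam across two mirrored pairs of raked legs — a sawhorse. The beam's underside is at z = 675 (matching the legs' vertical rise in atan2(360, 675)) and the beam is 70 mm tall, so its top is at 675 + 70 = 745 mm. The raked legs top out at the beam's underside, so that is the highest point.


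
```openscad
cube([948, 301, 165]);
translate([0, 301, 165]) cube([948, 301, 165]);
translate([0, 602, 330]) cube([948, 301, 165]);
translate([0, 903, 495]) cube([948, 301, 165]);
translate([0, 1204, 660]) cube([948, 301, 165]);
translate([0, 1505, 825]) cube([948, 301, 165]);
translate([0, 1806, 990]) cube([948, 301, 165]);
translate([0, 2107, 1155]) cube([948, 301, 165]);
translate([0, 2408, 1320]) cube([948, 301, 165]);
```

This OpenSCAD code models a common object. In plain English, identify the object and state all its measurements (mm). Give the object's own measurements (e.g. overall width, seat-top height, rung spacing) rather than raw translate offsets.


A straight staircase of 9 solid steps. Each step is 948 mm wide (x), 301 mm deep (y, the going) and 165 mm tall (the rise). The first step rests on the floor; each subsequent step sits one going further in +y and one rise higher in +z, directly behind and above the previous step with no overlap.


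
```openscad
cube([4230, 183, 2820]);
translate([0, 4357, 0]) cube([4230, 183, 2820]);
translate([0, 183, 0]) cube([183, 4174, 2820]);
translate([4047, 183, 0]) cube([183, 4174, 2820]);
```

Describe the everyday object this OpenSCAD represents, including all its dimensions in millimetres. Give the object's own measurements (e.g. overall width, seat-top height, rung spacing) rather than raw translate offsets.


The wall frame of a small rectangular building: four walls, each 2820 mm tall and 183 mm thick, enclosing a footprint 4230 mm (x) by 4540 mm (y) outside-to-outside, with no floor or roof. The front and back walls (the −y and +y sides) span the full width; the two side walls fit between them.


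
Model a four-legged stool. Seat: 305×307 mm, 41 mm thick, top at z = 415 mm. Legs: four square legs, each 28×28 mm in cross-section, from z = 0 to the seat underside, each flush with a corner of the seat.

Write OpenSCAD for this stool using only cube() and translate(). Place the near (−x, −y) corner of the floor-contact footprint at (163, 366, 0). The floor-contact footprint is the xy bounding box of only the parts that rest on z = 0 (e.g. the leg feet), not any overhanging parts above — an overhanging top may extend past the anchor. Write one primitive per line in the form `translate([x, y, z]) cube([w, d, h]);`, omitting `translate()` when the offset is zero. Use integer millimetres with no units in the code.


// leg_h = 415 - 41 = 374
translate([163, 366, 374]) cube([305, 307, 41]);
translate([163, 366, 0]) cube([28, 28, 374]);
translate([440, 366, 0]) cube([28, 28, 374]);
translate([163, 645, 0]) cube([28, 28, 374]);
translate([440, 645, 0]) cube([28, 28, 374]);


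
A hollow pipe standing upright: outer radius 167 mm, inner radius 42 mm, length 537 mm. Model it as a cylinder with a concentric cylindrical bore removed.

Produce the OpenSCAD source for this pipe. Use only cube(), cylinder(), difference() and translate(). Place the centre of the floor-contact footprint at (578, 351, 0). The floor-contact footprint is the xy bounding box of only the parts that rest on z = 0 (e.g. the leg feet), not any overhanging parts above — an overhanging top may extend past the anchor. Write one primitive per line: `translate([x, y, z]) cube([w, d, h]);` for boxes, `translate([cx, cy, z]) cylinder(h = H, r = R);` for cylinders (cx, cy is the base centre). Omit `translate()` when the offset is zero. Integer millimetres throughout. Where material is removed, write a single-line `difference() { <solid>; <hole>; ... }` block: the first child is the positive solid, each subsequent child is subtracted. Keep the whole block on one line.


difference() { translate([578, 351, 0]) cylinder(h = 537, r = 167); translate([578, 351, 0]) cylinder(h = 537, r = 42); }


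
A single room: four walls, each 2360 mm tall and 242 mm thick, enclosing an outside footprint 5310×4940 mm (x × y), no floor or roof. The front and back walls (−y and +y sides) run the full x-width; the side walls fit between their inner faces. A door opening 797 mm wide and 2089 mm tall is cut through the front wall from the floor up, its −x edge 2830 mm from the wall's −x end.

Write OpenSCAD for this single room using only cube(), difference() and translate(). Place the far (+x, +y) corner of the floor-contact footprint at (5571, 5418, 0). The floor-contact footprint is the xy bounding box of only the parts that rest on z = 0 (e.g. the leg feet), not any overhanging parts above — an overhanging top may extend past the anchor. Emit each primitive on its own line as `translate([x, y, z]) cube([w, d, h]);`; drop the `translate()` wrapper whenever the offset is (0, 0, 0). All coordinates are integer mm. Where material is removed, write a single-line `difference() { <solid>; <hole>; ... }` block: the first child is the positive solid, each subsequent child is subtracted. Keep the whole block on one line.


difference() { translate([261, 478, 0]) cube([5310, 242, 2360]); translate([3091, 478, 0]) cube([797, 242, 2089]); }
translate([261, 5176, 0]) cube([5310, 242, 2360]);
translate([261, 720, 0]) cube([242, 4456, 2360]);
translate([5329, 720, 0]) cube([242, 4456, 2360]);


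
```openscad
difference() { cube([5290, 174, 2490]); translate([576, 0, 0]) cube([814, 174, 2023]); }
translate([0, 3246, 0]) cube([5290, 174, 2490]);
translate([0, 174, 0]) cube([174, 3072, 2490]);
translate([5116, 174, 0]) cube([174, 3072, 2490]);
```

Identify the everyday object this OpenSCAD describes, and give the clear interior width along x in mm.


A single room. The interior width is 4942 mm.

Four walls enclosing a rectangle with a door in the front wall — a room. Outside width 5290 minus two 174 mm walls gives 4942 mm.


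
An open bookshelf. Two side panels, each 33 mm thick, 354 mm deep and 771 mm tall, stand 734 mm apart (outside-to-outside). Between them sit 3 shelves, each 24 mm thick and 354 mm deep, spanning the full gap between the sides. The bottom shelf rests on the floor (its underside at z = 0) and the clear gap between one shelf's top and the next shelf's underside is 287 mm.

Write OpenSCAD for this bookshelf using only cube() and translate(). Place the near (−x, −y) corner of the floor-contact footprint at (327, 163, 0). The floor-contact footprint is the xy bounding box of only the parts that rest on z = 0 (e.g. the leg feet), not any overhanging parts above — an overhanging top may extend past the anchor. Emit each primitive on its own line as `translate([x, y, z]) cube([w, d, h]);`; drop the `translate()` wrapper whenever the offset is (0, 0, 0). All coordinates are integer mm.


translate([327, 163, 0]) cube([33, 354, 771]);
translate([1028, 163, 0]) cube([33, 354, 771]);
translate([360, 163, 0]) cube([668, 354, 24]);
translate([360, 163, 311]) cube([668, 354, 24]);
translate([360, 163, 622]) cube([668, 354, 24]);


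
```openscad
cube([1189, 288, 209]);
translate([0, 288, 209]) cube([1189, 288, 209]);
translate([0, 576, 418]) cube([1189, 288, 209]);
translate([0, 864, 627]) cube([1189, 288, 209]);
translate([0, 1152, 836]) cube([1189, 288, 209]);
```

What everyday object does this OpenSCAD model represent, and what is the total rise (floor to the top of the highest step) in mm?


A staircase. The total rise is 1045 mm.

5 identical blocks, each offset up and back from the previous — a staircase. Each step is 209 mm tall and there are 5 of them, so the total rise is 5 × 209 = 1045 mm.


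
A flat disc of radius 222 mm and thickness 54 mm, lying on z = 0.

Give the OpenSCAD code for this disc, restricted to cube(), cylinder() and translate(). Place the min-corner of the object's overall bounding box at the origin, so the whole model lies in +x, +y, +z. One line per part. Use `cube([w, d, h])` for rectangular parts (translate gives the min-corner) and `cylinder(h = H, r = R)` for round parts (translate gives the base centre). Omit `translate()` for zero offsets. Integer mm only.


translate([222, 222, 0]) cylinder(h = 54, r = 222);


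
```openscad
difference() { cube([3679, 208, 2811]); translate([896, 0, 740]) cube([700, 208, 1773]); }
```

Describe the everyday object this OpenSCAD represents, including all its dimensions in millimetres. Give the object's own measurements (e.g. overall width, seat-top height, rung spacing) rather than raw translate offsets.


A wall 3679 mm long (x), 208 mm thick (y), 2811 mm tall, with a rectangular window opening cut through it. The opening is 700 mm wide and 1773 mm tall; its sill is at z = 740 mm and its near (−x) edge is 896 mm from the wall's −x end. The opening passes through the full wall thickness.


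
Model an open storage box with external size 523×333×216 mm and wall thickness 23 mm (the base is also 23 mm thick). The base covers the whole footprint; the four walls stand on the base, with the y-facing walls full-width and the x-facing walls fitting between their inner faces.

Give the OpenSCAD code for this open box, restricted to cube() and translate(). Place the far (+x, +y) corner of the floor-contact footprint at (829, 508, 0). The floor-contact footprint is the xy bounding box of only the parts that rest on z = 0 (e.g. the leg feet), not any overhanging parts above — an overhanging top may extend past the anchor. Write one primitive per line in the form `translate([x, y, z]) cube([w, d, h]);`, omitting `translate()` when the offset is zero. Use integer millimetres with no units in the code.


translate([306, 175, 0]) cube([523, 333, 23]);
translate([306, 175, 23]) cube([523, 23, 193]);
translate([306, 485, 23]) cube([523, 23, 193]);
translate([306, 198, 23]) cube([23, 287, 193]);
translate([806, 198, 23]) cube([23, 287, 193]);


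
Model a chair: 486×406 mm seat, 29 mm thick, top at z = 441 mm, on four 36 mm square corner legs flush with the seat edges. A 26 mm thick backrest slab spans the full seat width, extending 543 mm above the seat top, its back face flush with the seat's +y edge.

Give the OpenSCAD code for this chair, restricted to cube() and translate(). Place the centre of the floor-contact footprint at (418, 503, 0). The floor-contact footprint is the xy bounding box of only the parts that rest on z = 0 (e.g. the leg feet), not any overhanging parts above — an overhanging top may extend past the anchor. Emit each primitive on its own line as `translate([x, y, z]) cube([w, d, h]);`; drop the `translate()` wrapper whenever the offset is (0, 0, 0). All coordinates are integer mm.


translate([175, 300, 412]) cube([486, 406, 29]);
translate([175, 300, 0]) cube([36, 36, 412]);
translate([625, 300, 0]) cube([36, 36, 412]);
translate([175, 670, 0]) cube([36, 36, 412]);
translate([625, 670, 0]) cube([36, 36, 412]);
translate([175, 680, 441]) cube([486, 26, 543]);


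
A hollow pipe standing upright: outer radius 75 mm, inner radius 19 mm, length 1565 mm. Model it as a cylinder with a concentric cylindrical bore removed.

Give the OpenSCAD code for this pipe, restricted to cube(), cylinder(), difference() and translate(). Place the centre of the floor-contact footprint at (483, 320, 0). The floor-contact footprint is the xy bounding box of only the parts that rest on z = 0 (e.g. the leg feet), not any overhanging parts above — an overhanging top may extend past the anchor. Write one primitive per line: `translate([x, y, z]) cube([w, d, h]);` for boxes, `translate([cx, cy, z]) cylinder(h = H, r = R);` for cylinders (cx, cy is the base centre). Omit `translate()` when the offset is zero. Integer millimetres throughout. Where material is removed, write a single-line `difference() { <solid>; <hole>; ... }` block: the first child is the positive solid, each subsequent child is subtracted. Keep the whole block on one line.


difference() { translate([483, 320, 0]) cylinder(h = 1565, r = 75); translate([483, 320, 0]) cylinder(h = 1565, r = 19); }


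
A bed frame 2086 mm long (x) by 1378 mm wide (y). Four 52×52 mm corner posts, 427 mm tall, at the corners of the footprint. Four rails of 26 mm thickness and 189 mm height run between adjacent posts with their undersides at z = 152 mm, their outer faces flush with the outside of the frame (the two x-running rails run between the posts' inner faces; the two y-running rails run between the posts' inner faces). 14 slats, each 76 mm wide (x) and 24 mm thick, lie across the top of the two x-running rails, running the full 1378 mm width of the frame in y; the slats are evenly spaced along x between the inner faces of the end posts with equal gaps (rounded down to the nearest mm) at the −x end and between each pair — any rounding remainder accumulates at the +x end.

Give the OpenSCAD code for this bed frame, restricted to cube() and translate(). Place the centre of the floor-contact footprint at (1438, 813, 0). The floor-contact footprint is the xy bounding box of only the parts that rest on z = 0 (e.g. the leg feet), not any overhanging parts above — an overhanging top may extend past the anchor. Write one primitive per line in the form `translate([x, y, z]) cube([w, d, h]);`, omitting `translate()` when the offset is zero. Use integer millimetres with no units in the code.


translate([395, 124, 0]) cube([52, 52, 427]);
translate([395, 1450, 0]) cube([52, 52, 427]);
translate([2429, 124, 0]) cube([52, 52, 427]);
translate([2429, 1450, 0]) cube([52, 52, 427]);
translate([447, 124, 152]) cube([1982, 26, 189]);
translate([447, 1476, 152]) cube([1982, 26, 189]);
translate([395, 176, 152]) cube([26, 1274, 189]);
translate([2455, 176, 152]) cube([26, 1274, 189]);
translate([508, 124, 341]) cube([76, 1378, 24]);
translate([645, 124, 341]) cube([76, 1378, 24]);
translate([782, 124, 341]) cube([76, 1378, 24]);
translate([919, 124, 341]) cube([76, 1378, 24]);
translate([1056, 124, 341]) cube([76, 1378, 24]);
translate([1193, 124, 341]) cube([76, 1378, 24]);
translate([1330, 124, 341]) cube([76, 1378, 24]);
translate([1467, 124, 341]) cube([76, 1378, 24]);
translate([1604, 124, 341]) cube([76, 1378, 24]);
translate([1741, 124, 341]) cube([76, 1378, 24]);
translate([1878, 124, 341]) cube([76, 1378, 24]);
translate([2015, 124, 341]) cube([76, 1378, 24]);
translate([2152, 124, 341]) cube([76, 1378, 24]);
translate([2289, 124, 341]) cube([76, 1378, 24]);


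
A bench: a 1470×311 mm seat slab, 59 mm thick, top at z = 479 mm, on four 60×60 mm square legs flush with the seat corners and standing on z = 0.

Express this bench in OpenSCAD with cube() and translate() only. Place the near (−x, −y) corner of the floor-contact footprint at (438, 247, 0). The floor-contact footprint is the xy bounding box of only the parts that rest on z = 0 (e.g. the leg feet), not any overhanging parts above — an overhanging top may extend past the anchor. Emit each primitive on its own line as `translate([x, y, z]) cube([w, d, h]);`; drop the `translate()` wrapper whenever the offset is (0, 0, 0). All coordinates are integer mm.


// leg_h = 479 − 59 = 420
translate([438, 247, 420]) cube([1470, 311, 59]);
translate([438, 247, 0]) cube([60, 60, 420]);
translate([438, 498, 0]) cube([60, 60, 420]);
translate([1848, 247, 0]) cube([60, 60, 420]);
translate([1848, 498, 0]) cube([60, 60, 420]);


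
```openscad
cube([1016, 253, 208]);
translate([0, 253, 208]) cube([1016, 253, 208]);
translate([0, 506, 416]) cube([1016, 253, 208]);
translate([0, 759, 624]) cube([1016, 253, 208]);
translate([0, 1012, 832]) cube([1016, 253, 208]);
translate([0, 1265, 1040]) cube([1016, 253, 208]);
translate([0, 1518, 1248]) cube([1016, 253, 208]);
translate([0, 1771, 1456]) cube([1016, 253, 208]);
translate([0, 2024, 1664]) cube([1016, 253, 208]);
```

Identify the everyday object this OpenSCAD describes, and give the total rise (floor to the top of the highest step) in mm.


A staircase. The total rise is 1872 mm.

9 identical blocks, each offset up and back from the previous — a staircase. Each step is 208 mm tall and there are 9 of them, so the total rise is 9 × 208 = 1872 mm.
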